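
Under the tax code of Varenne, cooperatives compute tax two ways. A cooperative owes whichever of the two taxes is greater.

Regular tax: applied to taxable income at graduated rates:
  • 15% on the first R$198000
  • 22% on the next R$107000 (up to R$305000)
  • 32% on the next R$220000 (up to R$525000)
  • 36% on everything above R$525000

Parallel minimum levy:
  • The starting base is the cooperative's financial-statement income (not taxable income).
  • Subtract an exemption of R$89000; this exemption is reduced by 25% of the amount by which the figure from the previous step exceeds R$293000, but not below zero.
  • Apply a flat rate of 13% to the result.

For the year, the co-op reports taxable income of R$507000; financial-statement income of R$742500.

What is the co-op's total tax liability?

R$117880

Regular tax:
  R$198000 × 15% = R$29700
  R$107000 × 22% = R$23540
  R$202000 × 32% = R$64640
  → R$117880

Parallel minimum levy:
  Base (financial-statement income): R$742500
  Exemption: 25% × (R$742500 − R$293000) = R$112375 ≥ R$89000, so the exemption is fully phased out
  Base: R$742500 − R$0 = R$742500
  R$742500 × 13% = R$96525

R$117880 > R$96525, so the regular tax governs.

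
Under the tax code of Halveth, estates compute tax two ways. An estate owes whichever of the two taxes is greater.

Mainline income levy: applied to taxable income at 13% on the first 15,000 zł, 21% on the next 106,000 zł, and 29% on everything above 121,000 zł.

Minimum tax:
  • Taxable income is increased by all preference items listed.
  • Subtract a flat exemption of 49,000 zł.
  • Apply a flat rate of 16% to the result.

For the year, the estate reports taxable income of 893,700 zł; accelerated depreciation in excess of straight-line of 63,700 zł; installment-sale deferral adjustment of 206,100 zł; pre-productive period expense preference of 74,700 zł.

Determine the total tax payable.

Mainline income levy:
  15,000 zł × 13% = 1,950 zł
  106,000 zł × 21% = 22,260 zł
  772,700 zł × 29% = 224,083 zł
  → 248,293 zł

Minimum tax:
  Adjusted income: 893,700 zł + 63,700 zł + 206,100 zł + 74,700 zł = 1,238,200 zł
  Less exemption 49,000 zł → base 1,189,200 zł
  1,189,200 zł × 16% = 190,272 zł

248,293 zł > 190,272 zł, so the mainline income levy governs.

248,293 zł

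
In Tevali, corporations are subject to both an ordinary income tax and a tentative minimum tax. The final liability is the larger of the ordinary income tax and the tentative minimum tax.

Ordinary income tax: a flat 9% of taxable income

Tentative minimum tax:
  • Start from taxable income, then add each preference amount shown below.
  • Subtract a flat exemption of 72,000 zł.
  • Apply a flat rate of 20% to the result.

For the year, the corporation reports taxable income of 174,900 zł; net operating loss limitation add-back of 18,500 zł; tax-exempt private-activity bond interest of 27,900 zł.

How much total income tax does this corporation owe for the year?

29,860 zł

Ordinary income tax:
  174,900 zł × 9% = 15,741 zł

Tentative minimum tax:
  Adjusted income: 174,900 zł + 18,500 zł + 27,900 zł = 221,300 zł
  Less exemption 72,000 zł → base 149,300 zł
  149,300 zł × 20% = 29,860 zł

29,860 zł > 15,741 zł, so the tentative minimum tax is the binding amount.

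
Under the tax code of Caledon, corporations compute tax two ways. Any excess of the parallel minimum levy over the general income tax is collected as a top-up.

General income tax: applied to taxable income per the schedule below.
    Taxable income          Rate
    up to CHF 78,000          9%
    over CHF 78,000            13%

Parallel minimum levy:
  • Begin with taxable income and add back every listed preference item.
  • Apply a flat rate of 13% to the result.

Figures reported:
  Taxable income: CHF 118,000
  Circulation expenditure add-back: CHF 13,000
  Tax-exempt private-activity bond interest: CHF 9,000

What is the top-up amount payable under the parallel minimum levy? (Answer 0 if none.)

CHF 5,980

Parallel minimum levy:
  Adjusted income: CHF 118,000 + CHF 13,000 + CHF 9,000 = CHF 140,000
  CHF 140,000 × 13% = CHF 18,200

General income tax:
  CHF 78,000 × 9% = CHF 7,020
  CHF 40,000 × 13% = CHF 5,200
  → CHF 12,220

Excess of parallel minimum levy over general income tax: CHF 18,200 − CHF 12,220 = CHF 5,980.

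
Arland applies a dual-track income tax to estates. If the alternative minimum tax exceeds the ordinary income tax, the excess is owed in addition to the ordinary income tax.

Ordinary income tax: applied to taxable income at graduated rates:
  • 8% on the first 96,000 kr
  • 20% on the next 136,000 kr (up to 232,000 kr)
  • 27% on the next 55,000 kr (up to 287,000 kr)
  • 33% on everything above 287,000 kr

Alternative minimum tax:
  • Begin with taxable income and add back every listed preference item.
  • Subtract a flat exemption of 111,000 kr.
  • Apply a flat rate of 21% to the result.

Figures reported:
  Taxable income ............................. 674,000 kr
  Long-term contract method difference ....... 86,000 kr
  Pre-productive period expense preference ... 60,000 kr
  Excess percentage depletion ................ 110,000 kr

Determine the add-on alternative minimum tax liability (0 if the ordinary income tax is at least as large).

0 kr

Ordinary income tax:
  96,000 kr × 8% = 7,680 kr
  136,000 kr × 20% = 27,200 kr
  55,000 kr × 27% = 14,850 kr
  387,000 kr × 33% = 127,710 kr
  → 177,440 kr

Alternative minimum tax:
  Adjusted income: 674,000 kr + 86,000 kr + 60,000 kr + 110,000 kr = 930,000 kr
  Less exemption 111,000 kr → base 819,000 kr
  819,000 kr × 21% = 171,990 kr

171,990 kr ≤ 177,440 kr, so no add-on is due.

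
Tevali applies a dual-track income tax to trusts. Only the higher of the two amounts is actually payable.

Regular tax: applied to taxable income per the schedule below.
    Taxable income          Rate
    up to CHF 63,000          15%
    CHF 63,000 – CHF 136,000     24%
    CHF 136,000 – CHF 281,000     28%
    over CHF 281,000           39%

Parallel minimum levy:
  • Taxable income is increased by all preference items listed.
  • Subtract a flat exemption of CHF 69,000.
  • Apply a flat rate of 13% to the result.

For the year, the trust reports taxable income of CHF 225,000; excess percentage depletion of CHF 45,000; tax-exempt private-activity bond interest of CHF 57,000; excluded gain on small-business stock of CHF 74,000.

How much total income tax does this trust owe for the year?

CHF 51,890

Regular tax:
  CHF 63,000 × 15% = CHF 9,450
  CHF 73,000 × 24% = CHF 17,520
  CHF 89,000 × 28% = CHF 24,920
  → CHF 51,890

Parallel minimum levy:
  Adjusted income: CHF 225,000 + CHF 45,000 + CHF 57,000 + CHF 74,000 = CHF 401,000
  Less exemption CHF 69,000 → base CHF 332,000
  CHF 332,000 × 13% = CHF 43,160

CHF 51,890 > CHF 43,160, so the regular tax governs.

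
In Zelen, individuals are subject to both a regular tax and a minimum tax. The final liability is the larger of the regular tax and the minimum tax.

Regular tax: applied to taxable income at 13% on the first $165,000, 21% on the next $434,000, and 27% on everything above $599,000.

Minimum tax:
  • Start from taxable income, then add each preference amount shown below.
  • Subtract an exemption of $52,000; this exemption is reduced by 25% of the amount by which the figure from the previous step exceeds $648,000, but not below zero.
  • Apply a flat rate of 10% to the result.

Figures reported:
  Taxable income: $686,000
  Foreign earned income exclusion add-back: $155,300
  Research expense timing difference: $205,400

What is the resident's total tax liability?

$136,080

Minimum tax:
  Adjusted income: $686,000 + $155,300 + $205,400 = $1,046,700
  Exemption: 25% × ($1,046,700 − $648,000) = $99,675 ≥ $52,000, so the exemption is fully phased out
  Base: $1,046,700 − $0 = $1,046,700
  $1,046,700 × 10% = $104,670

Regular tax:
  $165,000 × 13% = $21,450
  $434,000 × 21% = $91,140
  $87,000 × 27% = $23,490
  → $136,080

$136,080 > $104,670, so the regular tax governs.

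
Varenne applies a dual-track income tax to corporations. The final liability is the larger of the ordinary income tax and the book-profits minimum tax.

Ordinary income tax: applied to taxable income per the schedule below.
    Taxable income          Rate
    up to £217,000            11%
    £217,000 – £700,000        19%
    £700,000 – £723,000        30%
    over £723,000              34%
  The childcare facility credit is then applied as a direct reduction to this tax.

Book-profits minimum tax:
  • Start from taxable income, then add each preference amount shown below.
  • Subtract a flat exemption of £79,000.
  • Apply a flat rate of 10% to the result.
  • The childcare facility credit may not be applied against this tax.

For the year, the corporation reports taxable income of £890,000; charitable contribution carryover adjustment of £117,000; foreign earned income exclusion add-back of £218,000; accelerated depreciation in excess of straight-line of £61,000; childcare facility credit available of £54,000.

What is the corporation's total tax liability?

£125,320

Book-profits minimum tax:
  Adjusted income: £890,000 + £117,000 + £218,000 + £61,000 = £1,286,000
  Less exemption £79,000 → base £1,207,000
  £1,207,000 × 10% = £120,700

Ordinary income tax:
  £217,000 × 11% = £23,870
  £483,000 × 19% = £91,770
  £23,000 × 30% = £6,900
  £167,000 × 34% = £56,780
  → £179,320
  Less childcare facility credit £54,000 → £125,320

£125,320 > £120,700, so the ordinary income tax governs.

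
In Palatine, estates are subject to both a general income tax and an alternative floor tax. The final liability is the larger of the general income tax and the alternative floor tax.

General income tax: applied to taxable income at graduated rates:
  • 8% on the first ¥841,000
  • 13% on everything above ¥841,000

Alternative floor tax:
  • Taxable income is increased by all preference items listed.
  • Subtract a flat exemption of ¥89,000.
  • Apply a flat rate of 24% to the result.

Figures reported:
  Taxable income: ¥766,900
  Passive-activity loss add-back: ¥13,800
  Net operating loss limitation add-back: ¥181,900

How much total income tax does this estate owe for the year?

¥209,664

Alternative floor tax:
  Adjusted income: ¥766,900 + ¥13,800 + ¥181,900 = ¥962,600
  Less exemption ¥89,000 → base ¥873,600
  ¥873,600 × 24% = ¥209,664

General income tax:
  ¥766,900 × 8% = ¥61,352

¥209,664 > ¥61,352, so the alternative floor tax is the binding amount.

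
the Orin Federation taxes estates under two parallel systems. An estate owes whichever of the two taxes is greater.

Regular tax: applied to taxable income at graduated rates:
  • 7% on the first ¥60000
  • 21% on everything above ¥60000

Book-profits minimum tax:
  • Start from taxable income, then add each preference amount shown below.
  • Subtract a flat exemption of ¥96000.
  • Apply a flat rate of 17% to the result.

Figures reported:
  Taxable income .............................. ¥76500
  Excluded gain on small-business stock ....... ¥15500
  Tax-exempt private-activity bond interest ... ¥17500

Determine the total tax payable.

Regular tax:
  ¥60000 × 7% = ¥4200
  ¥16500 × 21% = ¥3465
  → ¥7665

Book-profits minimum tax:
  Adjusted income: ¥76500 + ¥15500 + ¥17500 = ¥109500
  Less exemption ¥96000 → base ¥13500
  ¥13500 × 17% = ¥2295

¥7665 > ¥2295, so the regular tax governs.

¥7665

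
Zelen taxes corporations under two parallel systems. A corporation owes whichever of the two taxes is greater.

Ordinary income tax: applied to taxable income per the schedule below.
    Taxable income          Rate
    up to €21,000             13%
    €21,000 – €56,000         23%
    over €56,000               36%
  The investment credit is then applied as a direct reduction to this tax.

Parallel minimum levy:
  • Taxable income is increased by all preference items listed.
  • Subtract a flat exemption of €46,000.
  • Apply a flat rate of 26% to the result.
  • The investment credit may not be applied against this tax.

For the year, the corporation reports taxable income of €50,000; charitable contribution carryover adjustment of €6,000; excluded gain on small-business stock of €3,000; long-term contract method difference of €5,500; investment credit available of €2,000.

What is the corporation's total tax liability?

€7,400

Ordinary income tax:
  €21,000 × 13% = €2,730
  €29,000 × 23% = €6,670
  → €9,400
  Less investment credit €2,000 → €7,400

Parallel minimum levy:
  Adjusted income: €50,000 + €6,000 + €3,000 + €5,500 = €64,500
  Less exemption €46,000 → base €18,500
  €18,500 × 26% = €4,810

€7,400 > €4,810, so the ordinary income tax governs.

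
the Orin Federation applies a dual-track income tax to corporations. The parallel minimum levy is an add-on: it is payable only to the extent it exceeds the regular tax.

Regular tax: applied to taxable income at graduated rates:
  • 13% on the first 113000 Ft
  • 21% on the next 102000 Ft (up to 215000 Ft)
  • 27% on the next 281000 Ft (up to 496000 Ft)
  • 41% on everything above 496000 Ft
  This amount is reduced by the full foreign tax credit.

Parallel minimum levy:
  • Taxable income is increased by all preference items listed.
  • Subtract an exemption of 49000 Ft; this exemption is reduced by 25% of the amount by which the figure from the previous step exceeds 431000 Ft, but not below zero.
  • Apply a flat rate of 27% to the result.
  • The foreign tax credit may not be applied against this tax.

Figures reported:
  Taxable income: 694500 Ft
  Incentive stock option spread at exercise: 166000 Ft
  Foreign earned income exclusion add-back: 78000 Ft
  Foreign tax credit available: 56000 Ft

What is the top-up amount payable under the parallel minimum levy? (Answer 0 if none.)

116030 Ft

Regular tax:
  113000 Ft × 13% = 14690 Ft
  102000 Ft × 21% = 21420 Ft
  281000 Ft × 27% = 75870 Ft
  198500 Ft × 41% = 81385 Ft
  → 193365 Ft
  Less foreign tax credit 56000 Ft → 137365 Ft

Parallel minimum levy:
  Adjusted income: 694500 Ft + 166000 Ft + 78000 Ft = 938500 Ft
  Exemption: 25% × (938500 Ft − 431000 Ft) = 126875 Ft ≥ 49000 Ft, so the exemption is fully phased out
  Base: 938500 Ft − 0 Ft = 938500 Ft
  938500 Ft × 27% = 253395 Ft

Excess of parallel minimum levy over regular tax: 253395 Ft − 137365 Ft = 116030 Ft.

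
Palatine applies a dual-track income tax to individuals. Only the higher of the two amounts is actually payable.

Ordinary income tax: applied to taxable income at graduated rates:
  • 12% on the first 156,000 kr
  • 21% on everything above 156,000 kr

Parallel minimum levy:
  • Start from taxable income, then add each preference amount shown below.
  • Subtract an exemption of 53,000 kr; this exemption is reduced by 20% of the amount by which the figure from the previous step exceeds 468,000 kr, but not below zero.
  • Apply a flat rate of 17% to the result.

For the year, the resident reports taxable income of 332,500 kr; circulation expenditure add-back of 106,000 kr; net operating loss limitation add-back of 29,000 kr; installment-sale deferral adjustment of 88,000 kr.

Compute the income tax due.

Ordinary income tax:
  156,000 kr × 12% = 18,720 kr
  176,500 kr × 21% = 37,065 kr
  → 55,785 kr

Parallel minimum levy:
  Adjusted income: 332,500 kr + 106,000 kr + 29,000 kr + 88,000 kr = 555,500 kr
  Exemption: 53,000 kr − 20% × (555,500 kr − 468,000 kr) = 53,000 kr − 17,500 kr = 35,500 kr
  Base: 555,500 kr − 35,500 kr = 520,000 kr
  520,000 kr × 17% = 88,400 kr

88,400 kr > 55,785 kr, so the parallel minimum levy is the binding amount.

88,400 kr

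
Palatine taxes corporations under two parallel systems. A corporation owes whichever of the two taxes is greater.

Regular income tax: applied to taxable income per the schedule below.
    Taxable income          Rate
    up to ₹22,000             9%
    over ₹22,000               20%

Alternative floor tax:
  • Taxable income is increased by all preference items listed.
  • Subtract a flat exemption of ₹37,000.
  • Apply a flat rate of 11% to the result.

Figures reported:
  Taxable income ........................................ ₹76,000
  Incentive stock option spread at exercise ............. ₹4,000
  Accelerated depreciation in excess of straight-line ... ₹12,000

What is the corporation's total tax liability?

Alternative floor tax:
  Adjusted income: ₹76,000 + ₹4,000 + ₹12,000 = ₹92,000
  Less exemption ₹37,000 → base ₹55,000
  ₹55,000 × 11% = ₹6,050

Regular income tax:
  ₹22,000 × 9% = ₹1,980
  ₹54,000 × 20% = ₹10,800
  → ₹12,780

₹12,780 > ₹6,050, so the regular income tax governs.

₹12,780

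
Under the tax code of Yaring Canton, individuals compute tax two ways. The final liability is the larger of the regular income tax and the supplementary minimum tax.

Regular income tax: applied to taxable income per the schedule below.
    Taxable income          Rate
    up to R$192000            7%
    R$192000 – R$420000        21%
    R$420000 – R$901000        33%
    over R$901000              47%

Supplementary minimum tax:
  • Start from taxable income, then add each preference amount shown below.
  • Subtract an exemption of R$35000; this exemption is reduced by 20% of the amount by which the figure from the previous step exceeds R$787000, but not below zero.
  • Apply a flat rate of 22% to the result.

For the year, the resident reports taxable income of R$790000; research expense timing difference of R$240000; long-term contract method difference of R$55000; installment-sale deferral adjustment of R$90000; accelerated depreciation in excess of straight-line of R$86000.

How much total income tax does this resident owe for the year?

Regular income tax:
  R$192000 × 7% = R$13440
  R$228000 × 21% = R$47880
  R$370000 × 33% = R$122100
  → R$183420

Supplementary minimum tax:
  Adjusted income: R$790000 + R$240000 + R$55000 + R$90000 + R$86000 = R$1261000
  Exemption: 20% × (R$1261000 − R$787000) = R$94800 ≥ R$35000, so the exemption is fully phased out
  Base: R$1261000 − R$0 = R$1261000
  R$1261000 × 22% = R$277420

R$277420 > R$183420, so the supplementary minimum tax is the binding amount.

R$277420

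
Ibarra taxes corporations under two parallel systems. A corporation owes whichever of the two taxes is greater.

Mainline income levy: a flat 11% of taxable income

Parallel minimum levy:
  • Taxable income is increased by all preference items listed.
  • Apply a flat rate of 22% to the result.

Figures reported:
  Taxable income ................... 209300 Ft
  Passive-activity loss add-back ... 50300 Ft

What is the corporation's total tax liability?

57112 Ft

Parallel minimum levy:
  Adjusted income: 209300 Ft + 50300 Ft = 259600 Ft
  259600 Ft × 22% = 57112 Ft

Mainline income levy:
  209300 Ft × 11% = 23023 Ft

57112 Ft > 23023 Ft, so the parallel minimum levy is the binding amount.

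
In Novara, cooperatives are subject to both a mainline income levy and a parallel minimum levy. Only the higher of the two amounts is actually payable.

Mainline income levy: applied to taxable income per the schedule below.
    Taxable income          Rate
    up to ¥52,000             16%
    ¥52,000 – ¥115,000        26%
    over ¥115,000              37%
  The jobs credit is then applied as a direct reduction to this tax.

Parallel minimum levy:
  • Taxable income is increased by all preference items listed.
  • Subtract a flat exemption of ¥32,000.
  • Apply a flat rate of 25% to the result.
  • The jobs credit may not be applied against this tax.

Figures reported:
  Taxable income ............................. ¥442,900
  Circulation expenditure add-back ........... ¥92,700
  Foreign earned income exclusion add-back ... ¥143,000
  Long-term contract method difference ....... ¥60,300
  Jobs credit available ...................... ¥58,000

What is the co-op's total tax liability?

Parallel minimum levy:
  Adjusted income: ¥442,900 + ¥92,700 + ¥143,000 + ¥60,300 = ¥738,900
  Less exemption ¥32,000 → base ¥706,900
  ¥706,900 × 25% = ¥176,725

Mainline income levy:
  ¥52,000 × 16% = ¥8,320
  ¥63,000 × 26% = ¥16,380
  ¥327,900 × 37% = ¥121,323
  → ¥146,023
  Less jobs credit ¥58,000 → ¥88,023

¥176,725 > ¥88,023, so the parallel minimum levy is the binding amount.

¥176,725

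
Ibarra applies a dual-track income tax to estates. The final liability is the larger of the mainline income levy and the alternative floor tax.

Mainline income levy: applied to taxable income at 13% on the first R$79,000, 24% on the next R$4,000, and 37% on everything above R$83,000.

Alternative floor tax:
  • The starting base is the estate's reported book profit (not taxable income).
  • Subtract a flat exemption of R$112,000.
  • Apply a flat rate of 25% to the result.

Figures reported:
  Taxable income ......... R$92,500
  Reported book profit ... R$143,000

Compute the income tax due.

Alternative floor tax:
  Base (reported book profit): R$143,000
  Less exemption R$112,000 → base R$31,000
  R$31,000 × 25% = R$7,750

Mainline income levy:
  R$79,000 × 13% = R$10,270
  R$4,000 × 24% = R$960
  R$9,500 × 37% = R$3,515
  → R$14,745

R$14,745 > R$7,750, so the mainline income levy governs.

R$14,745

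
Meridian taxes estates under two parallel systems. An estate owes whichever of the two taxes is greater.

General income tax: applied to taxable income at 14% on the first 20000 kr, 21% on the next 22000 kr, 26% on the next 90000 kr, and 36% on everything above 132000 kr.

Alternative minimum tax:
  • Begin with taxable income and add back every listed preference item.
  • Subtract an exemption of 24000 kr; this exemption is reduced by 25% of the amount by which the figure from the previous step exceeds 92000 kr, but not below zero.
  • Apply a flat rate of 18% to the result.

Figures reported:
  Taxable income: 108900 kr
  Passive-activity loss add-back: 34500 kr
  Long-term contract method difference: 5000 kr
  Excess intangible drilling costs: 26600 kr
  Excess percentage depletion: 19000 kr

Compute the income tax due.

General income tax:
  20000 kr × 14% = 2800 kr
  22000 kr × 21% = 4620 kr
  66900 kr × 26% = 17394 kr
  → 24814 kr

Alternative minimum tax:
  Adjusted income: 108900 kr + 34500 kr + 5000 kr + 26600 kr + 19000 kr = 194000 kr
  Exemption: 25% × (194000 kr − 92000 kr) = 25500 kr ≥ 24000 kr, so the exemption is fully phased out
  Base: 194000 kr − 0 kr = 194000 kr
  194000 kr × 18% = 34920 kr

34920 kr > 24814 kr, so the alternative minimum tax is the binding amount.

34920 kr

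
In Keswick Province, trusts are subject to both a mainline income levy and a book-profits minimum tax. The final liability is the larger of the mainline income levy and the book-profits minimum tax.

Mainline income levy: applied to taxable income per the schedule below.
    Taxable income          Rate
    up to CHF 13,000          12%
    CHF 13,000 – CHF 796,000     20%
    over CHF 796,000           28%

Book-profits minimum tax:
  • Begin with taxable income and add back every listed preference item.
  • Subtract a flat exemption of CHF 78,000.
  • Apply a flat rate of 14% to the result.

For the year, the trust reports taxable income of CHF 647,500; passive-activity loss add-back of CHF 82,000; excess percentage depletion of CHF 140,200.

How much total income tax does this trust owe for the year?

Book-profits minimum tax:
  Adjusted income: CHF 647,500 + CHF 82,000 + CHF 140,200 = CHF 869,700
  Less exemption CHF 78,000 → base CHF 791,700
  CHF 791,700 × 14% = CHF 110,838

Mainline income levy:
  CHF 13,000 × 12% = CHF 1,560
  CHF 634,500 × 20% = CHF 126,900
  → CHF 128,460

CHF 128,460 > CHF 110,838, so the mainline income levy governs.

CHF 128,460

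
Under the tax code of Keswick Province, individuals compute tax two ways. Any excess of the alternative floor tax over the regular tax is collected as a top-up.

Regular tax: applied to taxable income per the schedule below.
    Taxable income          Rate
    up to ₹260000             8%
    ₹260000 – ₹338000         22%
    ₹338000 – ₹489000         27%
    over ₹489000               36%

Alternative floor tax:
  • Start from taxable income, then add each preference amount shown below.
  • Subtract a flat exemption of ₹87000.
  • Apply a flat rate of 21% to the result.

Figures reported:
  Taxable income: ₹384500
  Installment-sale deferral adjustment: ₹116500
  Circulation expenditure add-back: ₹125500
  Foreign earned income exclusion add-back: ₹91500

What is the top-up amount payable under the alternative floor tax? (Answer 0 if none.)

Regular tax:
  ₹260000 × 8% = ₹20800
  ₹78000 × 22% = ₹17160
  ₹46500 × 27% = ₹12555
  → ₹50515

Alternative floor tax:
  Adjusted income: ₹384500 + ₹116500 + ₹125500 + ₹91500 = ₹718000
  Less exemption ₹87000 → base ₹631000
  ₹631000 × 21% = ₹132510

Excess of alternative floor tax over regular tax: ₹132510 − ₹50515 = ₹81995.

₹81995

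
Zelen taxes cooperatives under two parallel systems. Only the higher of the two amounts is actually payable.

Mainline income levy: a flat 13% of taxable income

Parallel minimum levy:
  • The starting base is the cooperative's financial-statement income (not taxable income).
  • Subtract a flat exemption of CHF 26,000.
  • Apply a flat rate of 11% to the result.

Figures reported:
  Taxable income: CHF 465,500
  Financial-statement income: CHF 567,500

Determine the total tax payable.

Mainline income levy:
  CHF 465,500 × 13% = CHF 60,515

Parallel minimum levy:
  Base (financial-statement income): CHF 567,500
  Less exemption CHF 26,000 → base CHF 541,500
  CHF 541,500 × 11% = CHF 59,565

CHF 60,515 > CHF 59,565, so the mainline income levy governs.

CHF 60,515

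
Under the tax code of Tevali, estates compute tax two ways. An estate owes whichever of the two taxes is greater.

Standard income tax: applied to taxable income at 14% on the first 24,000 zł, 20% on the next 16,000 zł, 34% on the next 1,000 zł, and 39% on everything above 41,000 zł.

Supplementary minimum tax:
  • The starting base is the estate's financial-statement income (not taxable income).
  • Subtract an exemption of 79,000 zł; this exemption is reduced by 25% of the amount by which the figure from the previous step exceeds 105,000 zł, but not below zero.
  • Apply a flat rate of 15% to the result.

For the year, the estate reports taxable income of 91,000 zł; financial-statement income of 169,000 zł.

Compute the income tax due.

26,400 zł

Standard income tax:
  24,000 zł × 14% = 3,360 zł
  16,000 zł × 20% = 3,200 zł
  1,000 zł × 34% = 340 zł
  50,000 zł × 39% = 19,500 zł
  → 26,400 zł

Supplementary minimum tax:
  Base (financial-statement income): 169,000 zł
  Exemption: 79,000 zł − 25% × (169,000 zł − 105,000 zł) = 79,000 zł − 16,000 zł = 63,000 zł
  Base: 169,000 zł − 63,000 zł = 106,000 zł
  106,000 zł × 15% = 15,900 zł

26,400 zł > 15,900 zł, so the standard income tax governs.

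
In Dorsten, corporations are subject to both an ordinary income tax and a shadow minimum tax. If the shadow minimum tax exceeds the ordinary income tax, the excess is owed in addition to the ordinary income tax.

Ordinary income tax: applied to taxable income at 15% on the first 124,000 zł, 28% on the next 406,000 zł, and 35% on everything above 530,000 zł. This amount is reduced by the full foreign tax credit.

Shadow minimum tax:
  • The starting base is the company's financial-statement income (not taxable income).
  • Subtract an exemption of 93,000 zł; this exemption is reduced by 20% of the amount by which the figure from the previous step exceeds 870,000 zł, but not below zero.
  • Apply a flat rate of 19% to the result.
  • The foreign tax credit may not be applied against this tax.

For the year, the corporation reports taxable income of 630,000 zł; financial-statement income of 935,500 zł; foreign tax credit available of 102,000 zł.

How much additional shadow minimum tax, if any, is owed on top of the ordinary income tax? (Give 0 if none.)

97,284 zł

Shadow minimum tax:
  Base (financial-statement income): 935,500 zł
  Exemption: 93,000 zł − 20% × (935,500 zł − 870,000 zł) = 93,000 zł − 13,100 zł = 79,900 zł
  Base: 935,500 zł − 79,900 zł = 855,600 zł
  855,600 zł × 19% = 162,564 zł

Ordinary income tax:
  124,000 zł × 15% = 18,600 zł
  406,000 zł × 28% = 113,680 zł
  100,000 zł × 35% = 35,000 zł
  → 167,280 zł
  Less foreign tax credit 102,000 zł → 65,280 zł

Excess of shadow minimum tax over ordinary income tax: 162,564 zł − 65,280 zł = 97,284 zł.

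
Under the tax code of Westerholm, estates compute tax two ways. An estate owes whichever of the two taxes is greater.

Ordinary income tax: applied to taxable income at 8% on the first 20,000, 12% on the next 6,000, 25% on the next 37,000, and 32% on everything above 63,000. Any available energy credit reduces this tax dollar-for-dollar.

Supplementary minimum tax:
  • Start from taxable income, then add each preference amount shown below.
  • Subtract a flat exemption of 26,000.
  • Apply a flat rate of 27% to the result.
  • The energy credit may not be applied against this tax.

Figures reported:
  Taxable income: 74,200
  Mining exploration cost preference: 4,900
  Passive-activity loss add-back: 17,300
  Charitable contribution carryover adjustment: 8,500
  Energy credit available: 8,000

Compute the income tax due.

21,303

Ordinary income tax:
  20,000 × 8% = 1,600
  6,000 × 12% = 720
  37,000 × 25% = 9,250
  11,200 × 32% = 3,584
  → 15,154
  Less energy credit 8,000 → 7,154

Supplementary minimum tax:
  Adjusted income: 74,200 + 4,900 + 17,300 + 8,500 = 104,900
  Less exemption 26,000 → base 78,900
  78,900 × 27% = 21,303

21,303 > 7,154, so the supplementary minimum tax is the binding amount.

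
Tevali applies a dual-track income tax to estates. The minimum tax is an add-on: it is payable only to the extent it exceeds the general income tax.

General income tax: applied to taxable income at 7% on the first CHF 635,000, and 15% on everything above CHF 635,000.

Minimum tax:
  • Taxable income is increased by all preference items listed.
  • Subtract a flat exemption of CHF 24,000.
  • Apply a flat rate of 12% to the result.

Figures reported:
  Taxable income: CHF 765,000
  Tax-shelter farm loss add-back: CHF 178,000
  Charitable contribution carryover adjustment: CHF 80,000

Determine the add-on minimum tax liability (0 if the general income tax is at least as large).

CHF 55,930

General income tax:
  CHF 635,000 × 7% = CHF 44,450
  CHF 130,000 × 15% = CHF 19,500
  → CHF 63,950

Minimum tax:
  Adjusted income: CHF 765,000 + CHF 178,000 + CHF 80,000 = CHF 1,023,000
  Less exemption CHF 24,000 → base CHF 999,000
  CHF 999,000 × 12% = CHF 119,880

Excess of minimum tax over general income tax: CHF 119,880 − CHF 63,950 = CHF 55,930.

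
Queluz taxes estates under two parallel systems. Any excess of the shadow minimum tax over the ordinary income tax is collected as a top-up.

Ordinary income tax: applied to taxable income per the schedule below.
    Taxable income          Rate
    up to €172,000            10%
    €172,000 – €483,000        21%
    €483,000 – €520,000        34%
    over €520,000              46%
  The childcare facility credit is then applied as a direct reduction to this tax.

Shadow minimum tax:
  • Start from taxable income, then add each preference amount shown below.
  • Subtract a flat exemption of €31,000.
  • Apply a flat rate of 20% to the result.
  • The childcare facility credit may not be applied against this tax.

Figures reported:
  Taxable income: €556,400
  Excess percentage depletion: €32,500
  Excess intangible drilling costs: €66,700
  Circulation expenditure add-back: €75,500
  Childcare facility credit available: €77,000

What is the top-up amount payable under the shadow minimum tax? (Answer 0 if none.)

Ordinary income tax:
  €172,000 × 10% = €17,200
  €311,000 × 21% = €65,310
  €37,000 × 34% = €12,580
  €36,400 × 46% = €16,744
  → €111,834
  Less childcare facility credit €77,000 → €34,834

Shadow minimum tax:
  Adjusted income: €556,400 + €32,500 + €66,700 + €75,500 = €731,100
  Less exemption €31,000 → base €700,100
  €700,100 × 20% = €140,020

Excess of shadow minimum tax over ordinary income tax: €140,020 − €34,834 = €105,186.

€105,186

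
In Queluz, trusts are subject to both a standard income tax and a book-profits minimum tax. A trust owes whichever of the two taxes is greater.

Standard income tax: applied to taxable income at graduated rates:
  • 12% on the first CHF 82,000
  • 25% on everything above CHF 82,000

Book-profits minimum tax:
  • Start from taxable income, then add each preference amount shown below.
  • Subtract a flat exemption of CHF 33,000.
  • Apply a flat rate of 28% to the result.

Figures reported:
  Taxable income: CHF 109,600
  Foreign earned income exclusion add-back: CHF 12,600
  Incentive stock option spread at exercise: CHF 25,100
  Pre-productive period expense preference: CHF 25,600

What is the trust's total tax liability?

CHF 39,172

Book-profits minimum tax:
  Adjusted income: CHF 109,600 + CHF 12,600 + CHF 25,100 + CHF 25,600 = CHF 172,900
  Less exemption CHF 33,000 → base CHF 139,900
  CHF 139,900 × 28% = CHF 39,172

Standard income tax:
  CHF 82,000 × 12% = CHF 9,840
  CHF 27,600 × 25% = CHF 6,900
  → CHF 16,740

CHF 39,172 > CHF 16,740, so the book-profits minimum tax is the binding amount.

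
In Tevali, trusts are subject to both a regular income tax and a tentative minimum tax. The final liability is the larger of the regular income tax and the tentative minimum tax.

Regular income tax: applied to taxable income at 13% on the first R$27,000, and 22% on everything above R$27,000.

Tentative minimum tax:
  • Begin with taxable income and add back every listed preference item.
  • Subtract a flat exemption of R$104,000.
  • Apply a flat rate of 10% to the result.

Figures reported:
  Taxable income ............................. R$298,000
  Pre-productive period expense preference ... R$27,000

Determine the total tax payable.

Regular income tax:
  R$27,000 × 13% = R$3,510
  R$271,000 × 22% = R$59,620
  → R$63,130

Tentative minimum tax:
  Adjusted income: R$298,000 + R$27,000 = R$325,000
  Less exemption R$104,000 → base R$221,000
  R$221,000 × 10% = R$22,100

R$63,130 > R$22,100, so the regular income tax governs.

R$63,130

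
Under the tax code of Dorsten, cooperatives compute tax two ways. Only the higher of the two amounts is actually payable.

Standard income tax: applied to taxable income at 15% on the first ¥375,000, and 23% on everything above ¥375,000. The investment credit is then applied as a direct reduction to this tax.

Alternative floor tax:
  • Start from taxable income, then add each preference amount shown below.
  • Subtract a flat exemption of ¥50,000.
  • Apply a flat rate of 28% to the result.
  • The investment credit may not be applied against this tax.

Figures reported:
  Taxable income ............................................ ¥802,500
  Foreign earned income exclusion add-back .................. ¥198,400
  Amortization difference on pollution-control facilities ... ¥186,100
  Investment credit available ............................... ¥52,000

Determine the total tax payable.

Alternative floor tax:
  Adjusted income: ¥802,500 + ¥198,400 + ¥186,100 = ¥1,187,000
  Less exemption ¥50,000 → base ¥1,137,000
  ¥1,137,000 × 28% = ¥318,360

Standard income tax:
  ¥375,000 × 15% = ¥56,250
  ¥427,500 × 23% = ¥98,325
  → ¥154,575
  Less investment credit ¥52,000 → ¥102,575

¥318,360 > ¥102,575, so the alternative floor tax is the binding amount.

¥318,360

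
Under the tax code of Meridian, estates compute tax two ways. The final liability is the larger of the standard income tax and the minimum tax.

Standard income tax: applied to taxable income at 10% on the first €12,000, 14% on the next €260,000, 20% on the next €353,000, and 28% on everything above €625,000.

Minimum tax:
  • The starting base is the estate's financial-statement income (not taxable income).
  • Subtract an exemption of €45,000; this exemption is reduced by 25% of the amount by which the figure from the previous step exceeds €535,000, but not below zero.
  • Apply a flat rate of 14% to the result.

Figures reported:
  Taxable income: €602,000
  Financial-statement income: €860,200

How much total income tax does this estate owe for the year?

Minimum tax:
  Base (financial-statement income): €860,200
  Exemption: 25% × (€860,200 − €535,000) = €81,300 ≥ €45,000, so the exemption is fully phased out
  Base: €860,200 − €0 = €860,200
  €860,200 × 14% = €120,428

Standard income tax:
  €12,000 × 10% = €1,200
  €260,000 × 14% = €36,400
  €330,000 × 20% = €66,000
  → €103,600

€120,428 > €103,600, so the minimum tax is the binding amount.

€120,428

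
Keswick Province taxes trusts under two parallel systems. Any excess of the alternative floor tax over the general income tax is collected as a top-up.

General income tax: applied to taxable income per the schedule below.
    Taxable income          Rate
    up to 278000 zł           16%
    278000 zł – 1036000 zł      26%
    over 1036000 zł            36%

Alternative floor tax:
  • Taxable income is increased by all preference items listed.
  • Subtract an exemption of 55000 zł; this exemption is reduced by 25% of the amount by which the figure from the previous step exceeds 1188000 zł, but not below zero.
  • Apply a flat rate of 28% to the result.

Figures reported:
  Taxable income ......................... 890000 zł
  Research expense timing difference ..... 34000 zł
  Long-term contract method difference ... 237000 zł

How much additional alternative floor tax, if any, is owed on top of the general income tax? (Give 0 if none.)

106080 zł

General income tax:
  278000 zł × 16% = 44480 zł
  612000 zł × 26% = 159120 zł
  → 203600 zł

Alternative floor tax:
  Adjusted income: 890000 zł + 34000 zł + 237000 zł = 1161000 zł
  Exemption: 1161000 zł ≤ 1188000 zł, so full 55000 zł applies
  Base: 1161000 zł − 55000 zł = 1106000 zł
  1106000 zł × 28% = 309680 zł

Excess of alternative floor tax over general income tax: 309680 zł − 203600 zł = 106080 zł.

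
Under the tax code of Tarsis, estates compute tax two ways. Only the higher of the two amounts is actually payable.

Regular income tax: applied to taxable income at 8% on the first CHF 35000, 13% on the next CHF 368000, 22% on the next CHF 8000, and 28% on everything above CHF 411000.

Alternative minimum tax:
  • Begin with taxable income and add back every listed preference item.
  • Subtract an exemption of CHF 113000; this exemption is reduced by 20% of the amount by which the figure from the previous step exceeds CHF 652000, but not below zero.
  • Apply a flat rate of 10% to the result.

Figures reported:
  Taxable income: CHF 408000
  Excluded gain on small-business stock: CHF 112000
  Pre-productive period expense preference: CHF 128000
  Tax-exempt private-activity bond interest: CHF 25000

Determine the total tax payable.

CHF 56420

Regular income tax:
  CHF 35000 × 8% = CHF 2800
  CHF 368000 × 13% = CHF 47840
  CHF 5000 × 22% = CHF 1100
  → CHF 51740

Alternative minimum tax:
  Adjusted income: CHF 408000 + CHF 112000 + CHF 128000 + CHF 25000 = CHF 673000
  Exemption: CHF 113000 − 20% × (CHF 673000 − CHF 652000) = CHF 113000 − CHF 4200 = CHF 108800
  Base: CHF 673000 − CHF 108800 = CHF 564200
  CHF 564200 × 10% = CHF 56420

CHF 56420 > CHF 51740, so the alternative minimum tax is the binding amount.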